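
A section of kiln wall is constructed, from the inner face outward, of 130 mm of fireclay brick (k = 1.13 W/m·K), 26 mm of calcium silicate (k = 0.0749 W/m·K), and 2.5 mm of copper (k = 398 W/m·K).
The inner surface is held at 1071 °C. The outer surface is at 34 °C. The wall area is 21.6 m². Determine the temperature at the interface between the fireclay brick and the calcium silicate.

Series thermal resistances:
R_fireclay brick = L/(kA) = 0.13/(1.13×21.6) = 0.005326 K/W
R_calcium silicate = L/(kA) = 0.026/(0.0749×21.6) = 0.01607 K/W
R_copper = L/(kA) = 0.0025/(398×21.6) = 2.908×10^-7 K/W
R_total = 0.0214 K/W;  Q = ΔT/R_total = 1037/0.0214 = 48460 W
T_interface = T_inner − Q·ΣR(inner→interface) = 1071 − 48500×0.005326

T ≈ 813 °C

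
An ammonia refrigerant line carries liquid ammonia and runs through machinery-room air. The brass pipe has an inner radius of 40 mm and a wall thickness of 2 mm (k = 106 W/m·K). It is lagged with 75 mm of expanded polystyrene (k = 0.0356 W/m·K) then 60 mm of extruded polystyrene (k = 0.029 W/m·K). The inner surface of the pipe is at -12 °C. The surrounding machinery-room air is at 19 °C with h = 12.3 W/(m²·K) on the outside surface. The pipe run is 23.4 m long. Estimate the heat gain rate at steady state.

Per-layer cylindrical resistances, series-summed:
R_brass pipe wall = ln(42/40)/(2π×106×23.4) = 3.131×10^-6 K/W
R_expanded polystyrene = ln(117/42)/(2π×0.0356×23.4) = 0.1957 K/W
R_extruded polystyrene = ln(177/117)/(2π×0.029×23.4) = 0.09709 K/W
R_outer film = 1/(h_o·2πr_oL) = 1/(12.3×2π×0.177×23.4) = 0.003124 K/W
R_total = 0.296 K/W
Q = ΔT/R_total = 31/0.296

Q ≈ 105 W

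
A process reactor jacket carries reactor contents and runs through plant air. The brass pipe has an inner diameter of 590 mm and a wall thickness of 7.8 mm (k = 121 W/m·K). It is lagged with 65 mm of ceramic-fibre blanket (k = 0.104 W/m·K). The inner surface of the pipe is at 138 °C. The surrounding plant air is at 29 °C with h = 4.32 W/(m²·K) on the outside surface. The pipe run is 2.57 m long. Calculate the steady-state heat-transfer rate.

Radial resistances (cylindrical: R_cond = ln(r_o/r_i)/(2πkL), R_conv = 1/(h·2πrL)):
R_brass pipe wall = ln(302.8/295)/(2π×121×2.57) = 1.336×10^-5 K/W
R_ceramic-fibre blanket = ln(367.8/302.8)/(2π×0.104×2.57) = 0.1158 K/W
R_outer film = 1/(h_o·2πr_oL) = 1/(4.32×2π×0.3678×2.57) = 0.03898 K/W
R_total = 0.1548 K/W
Q = ΔT/R_total = 109/0.1548

Q ≈ 704 W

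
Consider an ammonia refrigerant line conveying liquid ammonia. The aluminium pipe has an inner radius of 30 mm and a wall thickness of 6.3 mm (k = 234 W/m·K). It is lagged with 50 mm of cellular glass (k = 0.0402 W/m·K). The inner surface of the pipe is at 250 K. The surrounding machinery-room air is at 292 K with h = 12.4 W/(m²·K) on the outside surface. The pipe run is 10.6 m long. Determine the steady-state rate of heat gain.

For a radial system each layer contributes R = ln(r_out/r_in)/(2πkL); films add R = 1/(hA).
R_aluminium pipe wall = ln(36.3/30)/(2π×234×10.6) = 1.223×10^-5 K/W
R_cellular glass = ln(86.3/36.3)/(2π×0.0402×10.6) = 0.3235 K/W
R_outer film = 1/(h_o·2πr_oL) = 1/(12.4×2π×0.0863×10.6) = 0.01403 K/W
R_total = 0.3375 K/W
Q = ΔT/R_total = 42/0.3375

Q ≈ 124 W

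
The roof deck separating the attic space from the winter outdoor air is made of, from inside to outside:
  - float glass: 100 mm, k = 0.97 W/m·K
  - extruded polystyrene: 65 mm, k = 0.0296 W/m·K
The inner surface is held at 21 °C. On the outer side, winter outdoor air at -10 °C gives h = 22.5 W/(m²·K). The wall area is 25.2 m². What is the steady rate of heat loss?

Series thermal resistances:
R_float glass = L/(kA) = 0.1/(0.97×25.2) = 0.004091 K/W
R_extruded polystyrene = L/(kA) = 0.065/(0.0296×25.2) = 0.08714 K/W
R_outer film = 1/(h_o·A) = 1/(22.5×25.2) = 0.001764 K/W
R_total = 0.093 K/W
Q = ΔT / R_total = 31 / 0.093

Q ≈ 333 W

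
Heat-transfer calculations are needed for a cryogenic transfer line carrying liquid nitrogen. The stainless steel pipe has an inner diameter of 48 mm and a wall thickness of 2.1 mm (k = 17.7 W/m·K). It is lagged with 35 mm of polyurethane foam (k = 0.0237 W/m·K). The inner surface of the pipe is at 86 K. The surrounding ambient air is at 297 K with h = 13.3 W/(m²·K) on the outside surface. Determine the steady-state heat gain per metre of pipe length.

q′ ≈ 35.7 W/m

Radial resistances (cylindrical: R_cond = ln(r_o/r_i)/(2πkL), R_conv = 1/(h·2πrL)):
R_stainless steel pipe wall = ln(26.1/24)/(2π×17.7×1) = 7.542×10^-4 K/W
R_polyurethane foam = ln(61.1/26.1)/(2π×0.0237×1) = 5.712 K/W
R_outer film = 1/(h_o·2πr_oL) = 1/(13.3×2π×0.0611×1) = 0.1959 K/W
R_total = 5.909 K/W
Q = ΔT/R_total = 211/5.909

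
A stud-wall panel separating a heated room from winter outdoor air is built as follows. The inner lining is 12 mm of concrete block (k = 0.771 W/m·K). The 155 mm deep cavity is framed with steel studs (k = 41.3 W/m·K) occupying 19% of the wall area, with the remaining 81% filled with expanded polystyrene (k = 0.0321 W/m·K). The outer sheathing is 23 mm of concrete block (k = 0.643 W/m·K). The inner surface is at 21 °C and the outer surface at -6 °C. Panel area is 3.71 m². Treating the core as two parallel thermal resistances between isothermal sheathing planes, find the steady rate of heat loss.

Q ≈ 1410 W

Sheathing layers in series; stud and cavity paths in parallel between them.
R_inner = 0.012/(0.771×3.71) = 0.004195 K/W
R_stud  = 0.155/(41.3×0.19×3.71) = 0.005324 K/W
R_cav   = 0.155/(0.0321×0.81×3.71) = 1.607 K/W
1/R_core = 1/R_stud + 1/R_cav → R_core = 0.005307 K/W
R_outer = 0.023/(0.643×3.71) = 0.009641 K/W
R_total = 0.01914 K/W
Q = ΔT/R_total = 27/0.01914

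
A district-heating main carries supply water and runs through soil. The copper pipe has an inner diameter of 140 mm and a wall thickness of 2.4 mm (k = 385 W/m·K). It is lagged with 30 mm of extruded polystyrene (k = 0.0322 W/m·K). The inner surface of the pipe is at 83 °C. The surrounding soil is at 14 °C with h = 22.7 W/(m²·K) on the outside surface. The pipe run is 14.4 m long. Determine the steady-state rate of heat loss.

Treating each annulus and film as a series resistance:
R_copper pipe wall = ln(72.4/70)/(2π×385×14.4) = 9.678×10^-7 K/W
R_extruded polystyrene = ln(102.4/72.4)/(2π×0.0322×14.4) = 0.119 K/W
R_outer film = 1/(h_o·2πr_oL) = 1/(22.7×2π×0.1024×14.4) = 0.004755 K/W
R_total = 0.1238 K/W
Q = ΔT/R_total = 69/0.1238

Q ≈ 558 W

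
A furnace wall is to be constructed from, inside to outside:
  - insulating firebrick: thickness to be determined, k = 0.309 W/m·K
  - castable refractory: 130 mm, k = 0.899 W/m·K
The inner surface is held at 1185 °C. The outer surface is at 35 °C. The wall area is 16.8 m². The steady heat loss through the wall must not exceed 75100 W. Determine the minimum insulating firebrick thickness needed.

L ≈ 34.8 mm

Series thermal resistances:
R_castable refractory = L/(kA) = 0.13/(0.899×16.8) = 0.008607 K/W
Sum of the known resistances R_other = 0.008607 K/W
Required total resistance R_tot = ΔT/Q_allow = 1150/75100 = 0.01531 K/W
R_insulating firebrick = R_tot − R_other = 0.006705 K/W
L = R·k·A = 0.006705×0.309×16.8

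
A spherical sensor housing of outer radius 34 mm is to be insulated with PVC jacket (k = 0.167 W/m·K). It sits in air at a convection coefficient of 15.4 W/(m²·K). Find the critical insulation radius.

r_cr ≈ 21.7 mm

For a sphere r_cr = 2k/h = 2×0.167/15.4
r_cr = 21.7 mm; since the bare radius (34 mm) is above r_cr, any added insulation will reduce heat loss.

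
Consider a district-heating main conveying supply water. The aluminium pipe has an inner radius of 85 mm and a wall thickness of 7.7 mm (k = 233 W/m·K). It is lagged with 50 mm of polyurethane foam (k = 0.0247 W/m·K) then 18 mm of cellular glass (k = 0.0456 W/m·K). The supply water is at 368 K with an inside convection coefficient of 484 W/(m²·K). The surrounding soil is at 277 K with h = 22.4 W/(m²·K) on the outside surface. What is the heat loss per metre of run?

Radial resistances (cylindrical: R_cond = ln(r_o/r_i)/(2πkL), R_conv = 1/(h·2πrL)):
R_inner film = 1/(h_i·2πr₁L) = 1/(484×2π×0.085×1) = 0.003869 K/W
R_aluminium pipe wall = ln(92.7/85)/(2π×233×1) = 5.923×10^-5 K/W
R_polyurethane foam = ln(142.7/92.7)/(2π×0.0247×1) = 2.78 K/W
R_cellular glass = ln(160.7/142.7)/(2π×0.0456×1) = 0.4146 K/W
R_outer film = 1/(h_o·2πr_oL) = 1/(22.4×2π×0.1607×1) = 0.04421 K/W
R_total = 3.242 K/W
Q = ΔT/R_total = 91/3.242

q′ ≈ 28.1 W/m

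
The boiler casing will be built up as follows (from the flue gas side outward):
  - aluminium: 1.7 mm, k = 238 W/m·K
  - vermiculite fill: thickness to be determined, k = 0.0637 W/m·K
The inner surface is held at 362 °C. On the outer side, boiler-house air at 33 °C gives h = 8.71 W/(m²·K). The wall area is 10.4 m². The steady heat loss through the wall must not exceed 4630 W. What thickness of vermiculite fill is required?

Treating each layer as a thermal resistance in series:
R_aluminium = L/(kA) = 0.0017/(238×10.4) = 6.868×10^-7 K/W
R_outer film = 1/(h_o·A) = 1/(8.71×10.4) = 0.01104 K/W
Sum of the known resistances R_other = 0.01104 K/W
Required total resistance R_tot = ΔT/Q_allow = 329/4630 = 0.07106 K/W
R_vermiculite fill = R_tot − R_other = 0.06002 K/W
L = R·k·A = 0.06002×0.0637×10.4

L ≈ 39.8 mm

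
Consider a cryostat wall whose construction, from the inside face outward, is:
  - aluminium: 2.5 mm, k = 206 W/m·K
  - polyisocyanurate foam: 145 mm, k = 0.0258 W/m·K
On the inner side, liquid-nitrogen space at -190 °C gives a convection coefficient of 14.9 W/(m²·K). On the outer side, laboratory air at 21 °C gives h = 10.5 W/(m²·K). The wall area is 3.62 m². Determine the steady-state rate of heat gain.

Series thermal resistances:
R_inner film = 1/(h_i·A) = 1/(14.9×3.62) = 0.01854 K/W
R_aluminium = L/(kA) = 0.0025/(206×3.62) = 3.352×10^-6 K/W
R_polyisocyanurate foam = L/(kA) = 0.145/(0.0258×3.62) = 1.553 K/W
R_outer film = 1/(h_o·A) = 1/(10.5×3.62) = 0.02631 K/W
R_total = 1.597 K/W
Q = ΔT / R_total = 211 / 1.597

Q ≈ 132 W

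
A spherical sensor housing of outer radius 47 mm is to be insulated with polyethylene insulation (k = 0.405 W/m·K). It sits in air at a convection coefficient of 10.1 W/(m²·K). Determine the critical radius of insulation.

r_cr ≈ 80.2 mm

For a sphere r_cr = 2k/h = 2×0.405/10.1
r_cr = 80.2 mm; since the bare radius (47 mm) is below r_cr, adding a thin layer of insulation will *increase* heat loss.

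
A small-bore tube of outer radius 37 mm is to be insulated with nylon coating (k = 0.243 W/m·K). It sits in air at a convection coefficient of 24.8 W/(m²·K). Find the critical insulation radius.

r_cr ≈ 9.8 mm

For a cylinder r_cr = k/h = 0.243/24.8
r_cr = 9.8 mm; since the bare radius (37 mm) is above r_cr, any added insulation will reduce heat loss.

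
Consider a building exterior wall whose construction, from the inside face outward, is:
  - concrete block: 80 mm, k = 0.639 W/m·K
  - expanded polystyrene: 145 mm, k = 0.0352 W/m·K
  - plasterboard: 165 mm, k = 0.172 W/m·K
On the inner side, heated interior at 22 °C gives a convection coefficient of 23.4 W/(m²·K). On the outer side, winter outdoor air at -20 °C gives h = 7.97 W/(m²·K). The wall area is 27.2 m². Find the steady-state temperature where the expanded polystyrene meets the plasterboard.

Model the wall as resistances in series:
R_inner film = 1/(h_i·A) = 1/(23.4×27.2) = 0.001571 K/W
R_concrete block = L/(kA) = 0.08/(0.639×27.2) = 0.004603 K/W
R_expanded polystyrene = L/(kA) = 0.145/(0.0352×27.2) = 0.1514 K/W
R_plasterboard = L/(kA) = 0.165/(0.172×27.2) = 0.03527 K/W
R_outer film = 1/(h_o·A) = 1/(7.97×27.2) = 0.004613 K/W
R_total = 0.1975 K/W;  Q = ΔT/R_total = 42/0.1975 = 212.7 W
T_interface = T_inner − Q·ΣR(inner→interface) = 22 − 213×0.1576

T ≈ -11.5 °C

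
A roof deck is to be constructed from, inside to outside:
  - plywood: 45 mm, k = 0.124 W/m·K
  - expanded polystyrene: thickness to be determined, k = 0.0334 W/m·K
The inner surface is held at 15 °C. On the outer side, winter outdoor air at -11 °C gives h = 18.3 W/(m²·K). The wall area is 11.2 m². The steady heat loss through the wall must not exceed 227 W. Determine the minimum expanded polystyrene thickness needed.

L ≈ 28.9 mm

Thermal resistances in series:
R_plywood = L/(kA) = 0.045/(0.124×11.2) = 0.0324 K/W
R_outer film = 1/(h_o·A) = 1/(18.3×11.2) = 0.004879 K/W
Sum of the known resistances R_other = 0.03728 K/W
Required total resistance R_tot = ΔT/Q_allow = 26/227 = 0.1145 K/W
R_expanded polystyrene = R_tot − R_other = 0.07726 K/W
L = R·k·A = 0.07726×0.0334×11.2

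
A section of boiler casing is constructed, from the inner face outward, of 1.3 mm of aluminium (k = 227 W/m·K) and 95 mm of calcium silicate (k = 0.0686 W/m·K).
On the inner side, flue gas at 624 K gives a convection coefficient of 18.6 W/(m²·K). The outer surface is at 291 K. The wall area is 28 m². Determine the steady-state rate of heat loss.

Q ≈ 6480 W

Model the wall as resistances in series:
R_inner film = 1/(h_i·A) = 1/(18.6×28) = 0.00192 K/W
R_aluminium = L/(kA) = 0.0013/(227×28) = 2.045×10^-7 K/W
R_calcium silicate = L/(kA) = 0.095/(0.0686×28) = 0.04946 K/W
R_total = 0.05138 K/W
Q = ΔT / R_total = 333 / 0.05138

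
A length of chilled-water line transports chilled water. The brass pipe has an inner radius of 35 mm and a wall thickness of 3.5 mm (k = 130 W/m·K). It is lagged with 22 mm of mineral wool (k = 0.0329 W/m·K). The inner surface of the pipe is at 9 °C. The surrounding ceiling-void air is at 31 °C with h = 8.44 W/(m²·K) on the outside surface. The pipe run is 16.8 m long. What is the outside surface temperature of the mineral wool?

T ≈ 28.3 °C

Per-layer cylindrical resistances, series-summed:
R_brass pipe wall = ln(38.5/35)/(2π×130×16.8) = 6.946×10^-6 K/W
R_mineral wool = ln(60.5/38.5)/(2π×0.0329×16.8) = 0.1301 K/W
R_outer film = 1/(h_o·2πr_oL) = 1/(8.44×2π×0.0605×16.8) = 0.01855 K/W
R_total = 0.1487 K/W
Q = ΔT/R_total = 22/0.1487
Q = 148 W
T_interface = T_inner + Q·ΣR(inner→interface) = 9 + 148×0.1302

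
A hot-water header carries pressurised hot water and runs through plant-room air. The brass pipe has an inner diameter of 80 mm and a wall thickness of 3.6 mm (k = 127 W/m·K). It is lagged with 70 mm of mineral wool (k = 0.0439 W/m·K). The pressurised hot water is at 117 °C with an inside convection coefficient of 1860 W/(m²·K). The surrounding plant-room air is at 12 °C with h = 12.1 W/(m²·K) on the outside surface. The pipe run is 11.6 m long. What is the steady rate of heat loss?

Radial resistances (cylindrical: R_cond = ln(r_o/r_i)/(2πkL), R_conv = 1/(h·2πrL)):
R_inner film = 1/(h_i·2πr₁L) = 1/(1860×2π×0.04×11.6) = 1.844×10^-4 K/W
R_brass pipe wall = ln(43.6/40)/(2π×127×11.6) = 9.31×10^-6 K/W
R_mineral wool = ln(113.6/43.6)/(2π×0.0439×11.6) = 0.2993 K/W
R_outer film = 1/(h_o·2πr_oL) = 1/(12.1×2π×0.1136×11.6) = 0.009982 K/W
R_total = 0.3095 K/W
Q = ΔT/R_total = 105/0.3095

Q ≈ 339 W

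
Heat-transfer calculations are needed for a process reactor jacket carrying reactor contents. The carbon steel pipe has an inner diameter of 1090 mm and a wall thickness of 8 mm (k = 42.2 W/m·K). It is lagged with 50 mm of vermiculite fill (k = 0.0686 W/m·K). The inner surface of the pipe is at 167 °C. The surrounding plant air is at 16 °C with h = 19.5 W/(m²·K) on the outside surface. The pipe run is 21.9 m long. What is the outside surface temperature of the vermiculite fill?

T ≈ 25.5 °C

Treating each annulus and film as a series resistance:
R_carbon steel pipe wall = ln(553/545)/(2π×42.2×21.9) = 2.51×10^-6 K/W
R_vermiculite fill = ln(603/553)/(2π×0.0686×21.9) = 0.00917 K/W
R_outer film = 1/(h_o·2πr_oL) = 1/(19.5×2π×0.603×21.9) = 6.181×10^-4 K/W
R_total = 0.00979 K/W
Q = ΔT/R_total = 151/0.00979
Q = 15400 W
T_interface = T_inner − Q·ΣR(inner→interface) = 167 − 15400×0.009172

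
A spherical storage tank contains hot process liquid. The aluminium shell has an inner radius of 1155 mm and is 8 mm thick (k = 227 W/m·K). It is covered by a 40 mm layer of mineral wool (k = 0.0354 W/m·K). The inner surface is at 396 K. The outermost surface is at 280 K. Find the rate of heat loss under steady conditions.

Spherical conduction: R = (1/r_in − 1/r_out)/(4πk) per layer; series-sum.
R_aluminium shell = (1/1.155 − 1/1.163)/(4π×227) = 2.088×10^-6 K/W
R_mineral wool = (1/1.163 − 1/1.203)/(4π×0.0354) = 0.06427 K/W
R_total = 0.06427 K/W
Q = ΔT/R_total = 116/0.06427

Q ≈ 1800 W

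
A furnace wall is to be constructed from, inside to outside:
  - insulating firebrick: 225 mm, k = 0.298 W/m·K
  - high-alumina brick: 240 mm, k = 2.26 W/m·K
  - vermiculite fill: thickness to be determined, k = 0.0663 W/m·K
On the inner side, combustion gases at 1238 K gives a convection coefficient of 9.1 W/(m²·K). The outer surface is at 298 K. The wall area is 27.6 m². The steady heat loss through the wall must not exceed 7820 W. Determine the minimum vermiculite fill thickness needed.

L ≈ 156 mm

Thermal resistances in series:
R_inner film = 1/(h_i·A) = 1/(9.1×27.6) = 0.003982 K/W
R_insulating firebrick = L/(kA) = 0.225/(0.298×27.6) = 0.02736 K/W
R_high-alumina brick = L/(kA) = 0.24/(2.26×27.6) = 0.003848 K/W
Sum of the known resistances R_other = 0.03519 K/W
Required total resistance R_tot = ΔT/Q_allow = 940/7820 = 0.1202 K/W
R_vermiculite fill = R_tot − R_other = 0.08502 K/W
L = R·k·A = 0.08502×0.0663×27.6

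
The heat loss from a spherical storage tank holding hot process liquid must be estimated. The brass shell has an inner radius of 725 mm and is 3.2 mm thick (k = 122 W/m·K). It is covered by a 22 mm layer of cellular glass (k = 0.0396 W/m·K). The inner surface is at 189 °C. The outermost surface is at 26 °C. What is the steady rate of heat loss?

Q ≈ 2010 W

Each spherical layer contributes R = (1/r_i − 1/r_o)/(4πk):
R_brass shell = (1/0.725 − 1/0.7282)/(4π×122) = 3.954×10^-6 K/W
R_cellular glass = (1/0.7282 − 1/0.7502)/(4π×0.0396) = 0.08093 K/W
R_total = 0.08093 K/W
Q = ΔT/R_total = 163/0.08093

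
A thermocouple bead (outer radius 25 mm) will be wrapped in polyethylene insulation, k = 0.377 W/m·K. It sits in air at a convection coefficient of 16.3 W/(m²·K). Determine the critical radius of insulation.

For a sphere r_cr = 2k/h = 2×0.377/16.3
r_cr = 46.3 mm; since the bare radius (25 mm) is below r_cr, adding a thin layer of insulation will *increase* heat loss.

r_cr ≈ 46.3 mm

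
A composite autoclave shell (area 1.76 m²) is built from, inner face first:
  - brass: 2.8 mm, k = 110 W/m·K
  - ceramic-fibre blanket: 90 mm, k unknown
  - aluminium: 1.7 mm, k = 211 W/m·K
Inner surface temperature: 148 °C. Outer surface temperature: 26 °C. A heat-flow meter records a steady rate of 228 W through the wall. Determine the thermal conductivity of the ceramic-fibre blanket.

k ≈ 0.0956 W/(m·K)

Using the resistance-network approach (series):
R_brass = L/(kA) = 0.0028/(110×1.76) = 1.446×10^-5 K/W
R_aluminium = L/(kA) = 0.0017/(211×1.76) = 4.578×10^-6 K/W
Sum of known resistances R_other = 1.904×10^-5 K/W
Total R = ΔT/Q = 122/228 = 0.5351 K/W
R_ceramic-fibre blanket = R_total − R_other = 0.5351 K/W
k = L/(R·A) = 0.09/(0.5351×1.76)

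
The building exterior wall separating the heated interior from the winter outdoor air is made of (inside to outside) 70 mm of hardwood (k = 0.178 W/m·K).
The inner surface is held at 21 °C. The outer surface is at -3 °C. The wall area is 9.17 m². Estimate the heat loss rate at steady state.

Using the resistance-network approach (series):
R_hardwood = L/(kA) = 0.07/(0.178×9.17) = 0.04289 K/W
R_total = 0.04289 K/W
Q = ΔT / R_total = 24 / 0.04289

Q ≈ 560 W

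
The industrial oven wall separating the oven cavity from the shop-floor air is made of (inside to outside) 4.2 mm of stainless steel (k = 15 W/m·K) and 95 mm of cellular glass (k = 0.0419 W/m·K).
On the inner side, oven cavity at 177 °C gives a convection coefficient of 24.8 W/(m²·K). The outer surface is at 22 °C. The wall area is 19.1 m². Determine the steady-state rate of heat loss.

Using the resistance-network approach (series):
R_inner film = 1/(h_i·A) = 1/(24.8×19.1) = 0.002111 K/W
R_stainless steel = L/(kA) = 0.0042/(15×19.1) = 1.466×10^-5 K/W
R_cellular glass = L/(kA) = 0.095/(0.0419×19.1) = 0.1187 K/W
R_total = 0.1208 K/W
Q = ΔT / R_total = 155 / 0.1208

Q ≈ 1280 W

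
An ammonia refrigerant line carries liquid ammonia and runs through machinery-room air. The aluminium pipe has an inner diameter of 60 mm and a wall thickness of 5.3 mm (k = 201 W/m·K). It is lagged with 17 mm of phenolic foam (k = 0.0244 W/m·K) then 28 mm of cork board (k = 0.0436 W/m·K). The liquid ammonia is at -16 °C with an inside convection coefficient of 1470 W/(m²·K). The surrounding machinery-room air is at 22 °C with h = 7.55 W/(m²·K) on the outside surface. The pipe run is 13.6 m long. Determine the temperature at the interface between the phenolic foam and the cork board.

Per-layer cylindrical resistances, series-summed:
R_inner film = 1/(h_i·2πr₁L) = 1/(1470×2π×0.03×13.6) = 2.654×10^-4 K/W
R_aluminium pipe wall = ln(35.3/30)/(2π×201×13.6) = 9.472×10^-6 K/W
R_phenolic foam = ln(52.3/35.3)/(2π×0.0244×13.6) = 0.1885 K/W
R_cork board = ln(80.3/52.3)/(2π×0.0436×13.6) = 0.1151 K/W
R_outer film = 1/(h_o·2πr_oL) = 1/(7.55×2π×0.0803×13.6) = 0.0193 K/W
R_total = 0.3232 K/W
Q = ΔT/R_total = 38/0.3232
Q = 118 W
T_interface = T_inner + Q·ΣR(inner→interface) = -16 + 118×0.1888

T ≈ 6.2 °C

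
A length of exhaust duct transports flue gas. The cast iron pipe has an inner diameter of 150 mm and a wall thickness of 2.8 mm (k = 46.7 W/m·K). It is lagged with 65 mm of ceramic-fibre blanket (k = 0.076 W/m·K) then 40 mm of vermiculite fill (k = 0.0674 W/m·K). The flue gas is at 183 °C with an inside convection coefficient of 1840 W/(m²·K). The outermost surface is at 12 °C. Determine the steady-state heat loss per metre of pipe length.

For a radial system each layer contributes R = ln(r_out/r_in)/(2πkL); films add R = 1/(hA).
R_inner film = 1/(h_i·2πr₁L) = 1/(1840×2π×0.075×1) = 0.001153 K/W
R_cast iron pipe wall = ln(77.8/75)/(2π×46.7×1) = 1.249×10^-4 K/W
R_ceramic-fibre blanket = ln(142.8/77.8)/(2π×0.076×1) = 1.272 K/W
R_vermiculite fill = ln(182.8/142.8)/(2π×0.0674×1) = 0.5831 K/W
R_total = 1.856 K/W
Q = ΔT/R_total = 171/1.856

q′ ≈ 92.1 W/m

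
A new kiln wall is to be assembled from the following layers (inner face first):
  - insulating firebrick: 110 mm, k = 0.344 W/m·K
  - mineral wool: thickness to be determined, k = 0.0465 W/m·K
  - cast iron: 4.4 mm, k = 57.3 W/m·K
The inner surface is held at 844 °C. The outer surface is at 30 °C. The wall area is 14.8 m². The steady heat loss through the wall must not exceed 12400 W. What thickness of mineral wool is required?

Series thermal resistances:
R_insulating firebrick = L/(kA) = 0.11/(0.344×14.8) = 0.02161 K/W
R_cast iron = L/(kA) = 0.0044/(57.3×14.8) = 5.188×10^-6 K/W
Sum of the known resistances R_other = 0.02161 K/W
Required total resistance R_tot = ΔT/Q_allow = 814/12400 = 0.06565 K/W
R_mineral wool = R_tot − R_other = 0.04403 K/W
L = R·k·A = 0.04403×0.0465×14.8

L ≈ 30.3 mm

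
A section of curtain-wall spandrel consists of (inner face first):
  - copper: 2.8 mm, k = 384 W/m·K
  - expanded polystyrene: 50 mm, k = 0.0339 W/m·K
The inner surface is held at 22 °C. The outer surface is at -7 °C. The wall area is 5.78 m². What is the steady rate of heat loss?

Q ≈ 114 W

Series thermal resistances:
R_copper = L/(kA) = 0.0028/(384×5.78) = 1.262×10^-6 K/W
R_expanded polystyrene = L/(kA) = 0.05/(0.0339×5.78) = 0.2552 K/W
R_total = 0.2552 K/W
Q = ΔT / R_total = 29 / 0.2552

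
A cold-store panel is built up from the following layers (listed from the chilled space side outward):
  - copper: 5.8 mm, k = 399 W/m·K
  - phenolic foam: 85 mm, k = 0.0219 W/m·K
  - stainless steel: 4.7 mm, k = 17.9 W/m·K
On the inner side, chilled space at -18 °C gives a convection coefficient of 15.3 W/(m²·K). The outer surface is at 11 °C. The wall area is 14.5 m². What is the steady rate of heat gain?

Using the resistance-network approach (series):
R_inner film = 1/(h_i·A) = 1/(15.3×14.5) = 0.004508 K/W
R_copper = L/(kA) = 0.0058/(399×14.5) = 1.003×10^-6 K/W
R_phenolic foam = L/(kA) = 0.085/(0.0219×14.5) = 0.2677 K/W
R_stainless steel = L/(kA) = 0.0047/(17.9×14.5) = 1.811×10^-5 K/W
R_total = 0.2722 K/W
Q = ΔT / R_total = 29 / 0.2722

Q ≈ 107 W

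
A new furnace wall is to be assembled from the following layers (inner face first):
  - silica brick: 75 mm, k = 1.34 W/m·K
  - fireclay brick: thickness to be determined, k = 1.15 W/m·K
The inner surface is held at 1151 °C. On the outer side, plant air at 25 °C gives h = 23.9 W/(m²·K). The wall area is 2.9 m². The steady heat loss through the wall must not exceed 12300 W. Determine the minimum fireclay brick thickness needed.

L ≈ 193 mm

Thermal resistances in series:
R_silica brick = L/(kA) = 0.075/(1.34×2.9) = 0.0193 K/W
R_outer film = 1/(h_o·A) = 1/(23.9×2.9) = 0.01443 K/W
Sum of the known resistances R_other = 0.03373 K/W
Required total resistance R_tot = ΔT/Q_allow = 1126/12300 = 0.09154 K/W
R_fireclay brick = R_tot − R_other = 0.05782 K/W
L = R·k·A = 0.05782×1.15×2.9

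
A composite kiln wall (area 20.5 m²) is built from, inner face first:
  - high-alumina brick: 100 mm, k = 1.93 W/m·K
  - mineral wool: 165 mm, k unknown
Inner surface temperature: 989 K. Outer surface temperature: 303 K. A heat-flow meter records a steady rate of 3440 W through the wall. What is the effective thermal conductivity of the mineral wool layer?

Thermal resistances in series:
R_high-alumina brick = L/(kA) = 0.1/(1.93×20.5) = 0.002527 K/W
Sum of known resistances R_other = 0.002527 K/W
Total R = ΔT/Q = 686/3440 = 0.1994 K/W
R_mineral wool = R_total − R_other = 0.1969 K/W
k = L/(R·A) = 0.165/(0.1969×20.5)

k ≈ 0.0409 W/(m·K)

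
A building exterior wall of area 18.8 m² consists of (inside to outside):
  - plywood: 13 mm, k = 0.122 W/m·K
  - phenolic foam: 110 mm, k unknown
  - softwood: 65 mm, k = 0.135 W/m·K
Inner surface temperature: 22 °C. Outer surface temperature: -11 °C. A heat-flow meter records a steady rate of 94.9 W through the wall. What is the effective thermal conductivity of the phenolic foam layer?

Model the wall as resistances in series:
R_plywood = L/(kA) = 0.013/(0.122×18.8) = 0.005668 K/W
R_softwood = L/(kA) = 0.065/(0.135×18.8) = 0.02561 K/W
Sum of known resistances R_other = 0.03128 K/W
Total R = ΔT/Q = 33/94.9 = 0.3477 K/W
R_phenolic foam = R_total − R_other = 0.3165 K/W
k = L/(R·A) = 0.11/(0.3165×18.8)

k ≈ 0.0185 W/(m·K)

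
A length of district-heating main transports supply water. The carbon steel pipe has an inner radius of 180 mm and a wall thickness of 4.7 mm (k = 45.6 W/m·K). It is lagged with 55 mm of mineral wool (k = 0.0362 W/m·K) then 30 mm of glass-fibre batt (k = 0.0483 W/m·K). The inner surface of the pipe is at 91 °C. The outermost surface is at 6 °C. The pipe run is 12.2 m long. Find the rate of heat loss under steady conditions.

For a radial system each layer contributes R = ln(r_out/r_in)/(2πkL); films add R = 1/(hA).
R_carbon steel pipe wall = ln(184.7/180)/(2π×45.6×12.2) = 7.374×10^-6 K/W
R_mineral wool = ln(239.7/184.7)/(2π×0.0362×12.2) = 0.09393 K/W
R_glass-fibre batt = ln(269.7/239.7)/(2π×0.0483×12.2) = 0.03185 K/W
R_total = 0.1258 K/W
Q = ΔT/R_total = 85/0.1258

Q ≈ 676 W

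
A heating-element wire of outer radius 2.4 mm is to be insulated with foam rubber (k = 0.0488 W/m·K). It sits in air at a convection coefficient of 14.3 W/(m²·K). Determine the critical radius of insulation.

r_cr ≈ 3.41 mm

For a cylinder r_cr = k/h = 0.0488/14.3
r_cr = 3.41 mm; since the bare radius (2.4 mm) is below r_cr, adding a thin layer of insulation will *increase* heat loss.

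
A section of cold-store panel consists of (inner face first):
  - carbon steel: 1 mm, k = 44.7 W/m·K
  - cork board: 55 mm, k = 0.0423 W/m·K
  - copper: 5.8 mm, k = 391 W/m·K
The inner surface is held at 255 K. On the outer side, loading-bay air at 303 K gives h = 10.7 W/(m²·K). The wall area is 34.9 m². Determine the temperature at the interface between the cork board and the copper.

T ≈ 300 K

Model the wall as resistances in series:
R_carbon steel = L/(kA) = 0.001/(44.7×34.9) = 6.41×10^-7 K/W
R_cork board = L/(kA) = 0.055/(0.0423×34.9) = 0.03726 K/W
R_copper = L/(kA) = 0.0058/(391×34.9) = 4.25×10^-7 K/W
R_outer film = 1/(h_o·A) = 1/(10.7×34.9) = 0.002678 K/W
R_total = 0.03994 K/W;  Q = ΔT/R_total = 48/0.03994 = 1202 W
T_interface = T_inner + Q·ΣR(inner→interface) = 255 + 1200×0.03726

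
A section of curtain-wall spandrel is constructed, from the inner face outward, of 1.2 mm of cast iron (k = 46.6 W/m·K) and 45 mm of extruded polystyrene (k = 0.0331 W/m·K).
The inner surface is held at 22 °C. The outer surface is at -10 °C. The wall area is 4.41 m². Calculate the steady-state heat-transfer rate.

Thermal resistances in series:
R_cast iron = L/(kA) = 0.0012/(46.6×4.41) = 5.839×10^-6 K/W
R_extruded polystyrene = L/(kA) = 0.045/(0.0331×4.41) = 0.3083 K/W
R_total = 0.3083 K/W
Q = ΔT / R_total = 32 / 0.3083

Q ≈ 104 W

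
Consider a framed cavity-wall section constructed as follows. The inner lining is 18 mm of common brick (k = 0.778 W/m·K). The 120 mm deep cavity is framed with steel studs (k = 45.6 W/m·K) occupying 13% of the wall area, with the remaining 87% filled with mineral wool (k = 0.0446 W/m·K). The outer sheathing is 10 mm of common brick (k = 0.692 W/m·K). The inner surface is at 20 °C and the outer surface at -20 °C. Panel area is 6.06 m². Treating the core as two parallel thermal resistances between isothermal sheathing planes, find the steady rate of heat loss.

Sheathing layers in series; stud and cavity paths in parallel between them.
R_inner = 0.018/(0.778×6.06) = 0.003818 K/W
R_stud  = 0.12/(45.6×0.13×6.06) = 0.00334 K/W
R_cav   = 0.12/(0.0446×0.87×6.06) = 0.5103 K/W
1/R_core = 1/R_stud + 1/R_cav → R_core = 0.003319 K/W
R_outer = 0.01/(0.692×6.06) = 0.002385 K/W
R_total = 0.009521 K/W
Q = ΔT/R_total = 40/0.009521

Q ≈ 4200 W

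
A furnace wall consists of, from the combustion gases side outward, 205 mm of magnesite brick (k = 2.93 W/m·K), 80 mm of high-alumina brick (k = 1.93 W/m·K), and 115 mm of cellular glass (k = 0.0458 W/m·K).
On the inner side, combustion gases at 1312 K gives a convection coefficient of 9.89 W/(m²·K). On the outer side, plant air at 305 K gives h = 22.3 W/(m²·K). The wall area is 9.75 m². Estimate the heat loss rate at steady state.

Model the wall as resistances in series:
R_inner film = 1/(h_i·A) = 1/(9.89×9.75) = 0.01037 K/W
R_magnesite brick = L/(kA) = 0.205/(2.93×9.75) = 0.007176 K/W
R_high-alumina brick = L/(kA) = 0.08/(1.93×9.75) = 0.004251 K/W
R_cellular glass = L/(kA) = 0.115/(0.0458×9.75) = 0.2575 K/W
R_outer film = 1/(h_o·A) = 1/(22.3×9.75) = 0.004599 K/W
R_total = 0.2839 K/W
Q = ΔT / R_total = 1007 / 0.2839

Q ≈ 3550 W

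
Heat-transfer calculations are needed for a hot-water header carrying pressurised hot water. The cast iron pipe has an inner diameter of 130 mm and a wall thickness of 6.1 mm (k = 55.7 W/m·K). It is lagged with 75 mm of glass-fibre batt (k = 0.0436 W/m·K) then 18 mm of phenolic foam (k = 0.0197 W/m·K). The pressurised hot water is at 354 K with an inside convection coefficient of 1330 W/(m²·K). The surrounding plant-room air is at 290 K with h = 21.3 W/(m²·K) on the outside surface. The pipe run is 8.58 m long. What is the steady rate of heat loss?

For a radial system each layer contributes R = ln(r_out/r_in)/(2πkL); films add R = 1/(hA).
R_inner film = 1/(h_i·2πr₁L) = 1/(1330×2π×0.065×8.58) = 2.146×10^-4 K/W
R_cast iron pipe wall = ln(71.1/65)/(2π×55.7×8.58) = 2.987×10^-5 K/W
R_glass-fibre batt = ln(146.1/71.1)/(2π×0.0436×8.58) = 0.3064 K/W
R_phenolic foam = ln(164.1/146.1)/(2π×0.0197×8.58) = 0.1094 K/W
R_outer film = 1/(h_o·2πr_oL) = 1/(21.3×2π×0.1641×8.58) = 0.005307 K/W
R_total = 0.4214 K/W
Q = ΔT/R_total = 64/0.4214

Q ≈ 152 W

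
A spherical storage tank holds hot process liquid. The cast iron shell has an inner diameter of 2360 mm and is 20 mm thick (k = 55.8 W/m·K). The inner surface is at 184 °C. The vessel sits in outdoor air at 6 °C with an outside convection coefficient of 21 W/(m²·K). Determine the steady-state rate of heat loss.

Each spherical layer contributes R = (1/r_i − 1/r_o)/(4πk):
R_cast iron shell = (1/1.18 − 1/1.2)/(4π×55.8) = 2.014×10^-5 K/W
R_outer film = 1/(h·4πr_o²) = 1/(21×4π×1.2²) = 0.002632 K/W
R_total = 0.002652 K/W
Q = ΔT/R_total = 178/0.002652

Q ≈ 67100 W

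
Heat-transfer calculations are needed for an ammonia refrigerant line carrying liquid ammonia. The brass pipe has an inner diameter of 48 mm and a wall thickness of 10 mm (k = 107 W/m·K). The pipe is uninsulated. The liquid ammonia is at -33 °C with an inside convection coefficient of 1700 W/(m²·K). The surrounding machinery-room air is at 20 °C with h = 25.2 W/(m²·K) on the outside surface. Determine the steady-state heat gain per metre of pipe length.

Cylindrical conduction, so R = ln(r₂/r₁)/(2πkL) per layer, in series:
R_inner film = 1/(h_i·2πr₁L) = 1/(1700×2π×0.024×1) = 0.003901 K/W
R_brass pipe wall = ln(34/24)/(2π×107×1) = 5.181×10^-4 K/W
R_outer film = 1/(h_o·2πr_oL) = 1/(25.2×2π×0.034×1) = 0.1858 K/W
R_total = 0.1902 K/W
Q = ΔT/R_total = 53/0.1902

q′ ≈ 279 W/m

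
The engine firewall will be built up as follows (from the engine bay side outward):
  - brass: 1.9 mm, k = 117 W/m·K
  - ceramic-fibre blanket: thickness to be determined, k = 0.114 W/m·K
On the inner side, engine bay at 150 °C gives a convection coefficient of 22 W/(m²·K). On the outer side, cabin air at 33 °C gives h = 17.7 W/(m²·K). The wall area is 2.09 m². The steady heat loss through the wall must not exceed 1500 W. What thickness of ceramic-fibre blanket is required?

Treating each layer as a thermal resistance in series:
R_inner film = 1/(h_i·A) = 1/(22×2.09) = 0.02175 K/W
R_brass = L/(kA) = 0.0019/(117×2.09) = 7.77×10^-6 K/W
R_outer film = 1/(h_o·A) = 1/(17.7×2.09) = 0.02703 K/W
Sum of the known resistances R_other = 0.04879 K/W
Required total resistance R_tot = ΔT/Q_allow = 117/1500 = 0.078 K/W
R_ceramic-fibre blanket = R_tot − R_other = 0.02921 K/W
L = R·k·A = 0.02921×0.114×2.09

L ≈ 6.96 mm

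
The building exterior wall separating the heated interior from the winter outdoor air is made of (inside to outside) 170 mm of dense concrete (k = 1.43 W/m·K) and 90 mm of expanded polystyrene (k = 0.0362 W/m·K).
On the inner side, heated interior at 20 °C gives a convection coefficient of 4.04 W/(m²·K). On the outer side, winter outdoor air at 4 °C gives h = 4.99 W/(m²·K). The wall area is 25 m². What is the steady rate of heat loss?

Q ≈ 131 W

Model the wall as resistances in series:
R_inner film = 1/(h_i·A) = 1/(4.04×25) = 0.009901 K/W
R_dense concrete = L/(kA) = 0.17/(1.43×25) = 0.004755 K/W
R_expanded polystyrene = L/(kA) = 0.09/(0.0362×25) = 0.09945 K/W
R_outer film = 1/(h_o·A) = 1/(4.99×25) = 0.008016 K/W
R_total = 0.1221 K/W
Q = ΔT / R_total = 16 / 0.1221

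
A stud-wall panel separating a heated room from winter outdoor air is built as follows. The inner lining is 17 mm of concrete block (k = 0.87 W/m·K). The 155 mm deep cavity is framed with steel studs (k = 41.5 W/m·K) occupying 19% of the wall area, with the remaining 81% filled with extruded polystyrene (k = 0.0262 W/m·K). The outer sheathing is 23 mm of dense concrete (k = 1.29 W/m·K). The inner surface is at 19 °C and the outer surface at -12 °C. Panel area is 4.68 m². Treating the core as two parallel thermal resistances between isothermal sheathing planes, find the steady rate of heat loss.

Q ≈ 2550 W

Sheathing layers in series; stud and cavity paths in parallel between them.
R_inner = 0.017/(0.87×4.68) = 0.004175 K/W
R_stud  = 0.155/(41.5×0.19×4.68) = 0.0042 K/W
R_cav   = 0.155/(0.0262×0.81×4.68) = 1.561 K/W
1/R_core = 1/R_stud + 1/R_cav → R_core = 0.004189 K/W
R_outer = 0.023/(1.29×4.68) = 0.00381 K/W
R_total = 0.01217 K/W
Q = ΔT/R_total = 31/0.01217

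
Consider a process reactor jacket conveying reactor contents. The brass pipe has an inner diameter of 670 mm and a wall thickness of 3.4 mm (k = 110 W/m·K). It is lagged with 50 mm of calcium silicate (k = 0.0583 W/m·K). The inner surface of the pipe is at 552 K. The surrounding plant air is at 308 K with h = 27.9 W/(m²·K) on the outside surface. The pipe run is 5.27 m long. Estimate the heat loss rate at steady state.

Q ≈ 3290 W

For a radial system each layer contributes R = ln(r_out/r_in)/(2πkL); films add R = 1/(hA).
R_brass pipe wall = ln(338.4/335)/(2π×110×5.27) = 2.772×10^-6 K/W
R_calcium silicate = ln(388.4/338.4)/(2π×0.0583×5.27) = 0.07139 K/W
R_outer film = 1/(h_o·2πr_oL) = 1/(27.9×2π×0.3884×5.27) = 0.002787 K/W
R_total = 0.07418 K/W
Q = ΔT/R_total = 244/0.07418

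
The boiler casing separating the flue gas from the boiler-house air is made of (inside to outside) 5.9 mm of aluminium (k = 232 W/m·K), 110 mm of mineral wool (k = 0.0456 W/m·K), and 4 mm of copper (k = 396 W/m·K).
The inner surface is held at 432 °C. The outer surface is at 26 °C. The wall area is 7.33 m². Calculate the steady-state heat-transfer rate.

Q ≈ 1230 W

Series thermal resistances:
R_aluminium = L/(kA) = 0.0059/(232×7.33) = 3.469×10^-6 K/W
R_mineral wool = L/(kA) = 0.11/(0.0456×7.33) = 0.3291 K/W
R_copper = L/(kA) = 0.004/(396×7.33) = 1.378×10^-6 K/W
R_total = 0.3291 K/W
Q = ΔT / R_total = 406 / 0.3291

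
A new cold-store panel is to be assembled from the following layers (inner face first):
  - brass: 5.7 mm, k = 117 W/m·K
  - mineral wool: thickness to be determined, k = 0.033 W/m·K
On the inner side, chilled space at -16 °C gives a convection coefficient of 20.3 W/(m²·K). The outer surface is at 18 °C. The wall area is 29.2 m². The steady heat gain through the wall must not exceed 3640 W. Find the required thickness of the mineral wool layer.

Model the wall as resistances in series:
R_inner film = 1/(h_i·A) = 1/(20.3×29.2) = 0.001687 K/W
R_brass = L/(kA) = 0.0057/(117×29.2) = 1.668×10^-6 K/W
Sum of the known resistances R_other = 0.001689 K/W
Required total resistance R_tot = ΔT/Q_allow = 34/3640 = 0.009341 K/W
R_mineral wool = R_tot − R_other = 0.007652 K/W
L = R·k·A = 0.007652×0.033×29.2

L ≈ 7.37 mm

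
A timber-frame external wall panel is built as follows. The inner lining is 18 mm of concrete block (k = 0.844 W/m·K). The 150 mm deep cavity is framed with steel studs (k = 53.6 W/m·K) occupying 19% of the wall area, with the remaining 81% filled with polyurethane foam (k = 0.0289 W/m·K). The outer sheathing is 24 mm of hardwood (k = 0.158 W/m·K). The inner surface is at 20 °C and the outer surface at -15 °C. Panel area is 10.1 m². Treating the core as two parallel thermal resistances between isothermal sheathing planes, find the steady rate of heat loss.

Sheathing layers in series; stud and cavity paths in parallel between them.
R_inner = 0.018/(0.844×10.1) = 0.002112 K/W
R_stud  = 0.15/(53.6×0.19×10.1) = 0.001458 K/W
R_cav   = 0.15/(0.0289×0.81×10.1) = 0.6344 K/W
1/R_core = 1/R_stud + 1/R_cav → R_core = 0.001455 K/W
R_outer = 0.024/(0.158×10.1) = 0.01504 K/W
R_total = 0.01861 K/W
Q = ΔT/R_total = 35/0.01861

Q ≈ 1880 W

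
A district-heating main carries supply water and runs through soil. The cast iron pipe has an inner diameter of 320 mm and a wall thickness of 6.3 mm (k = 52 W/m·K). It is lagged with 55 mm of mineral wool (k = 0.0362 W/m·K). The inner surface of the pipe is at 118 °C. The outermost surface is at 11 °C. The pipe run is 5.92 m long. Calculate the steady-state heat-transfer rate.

Treating each annulus and film as a series resistance:
R_cast iron pipe wall = ln(166.3/160)/(2π×52×5.92) = 1.997×10^-5 K/W
R_mineral wool = ln(221.3/166.3)/(2π×0.0362×5.92) = 0.2122 K/W
R_total = 0.2122 K/W
Q = ΔT/R_total = 107/0.2122

Q ≈ 504 W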